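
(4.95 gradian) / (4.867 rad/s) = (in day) 1.849e-07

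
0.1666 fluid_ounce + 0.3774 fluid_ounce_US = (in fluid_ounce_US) 0.544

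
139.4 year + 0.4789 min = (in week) 7269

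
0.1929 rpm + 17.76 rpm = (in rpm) 17.95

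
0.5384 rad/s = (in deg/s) 30.85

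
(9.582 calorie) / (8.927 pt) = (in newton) 1.273e+04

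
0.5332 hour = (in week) 0.003174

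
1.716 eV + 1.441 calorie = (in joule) 6.029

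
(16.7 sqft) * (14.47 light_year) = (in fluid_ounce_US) 7.182e+21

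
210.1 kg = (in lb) 463.2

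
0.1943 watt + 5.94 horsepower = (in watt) 4430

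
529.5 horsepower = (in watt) 3.948e+05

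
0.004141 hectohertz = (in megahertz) 4.141e-07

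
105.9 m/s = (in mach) 0.311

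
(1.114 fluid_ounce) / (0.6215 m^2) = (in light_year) 5.603e-21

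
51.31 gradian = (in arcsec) 1.662e+05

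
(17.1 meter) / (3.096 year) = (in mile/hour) 3.918e-07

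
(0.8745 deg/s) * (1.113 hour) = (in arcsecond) 1.261e+07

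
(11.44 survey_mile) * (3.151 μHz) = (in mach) 0.0001704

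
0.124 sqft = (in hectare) 1.152e-06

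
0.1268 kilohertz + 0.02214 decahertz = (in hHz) 1.27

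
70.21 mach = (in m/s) 2.391e+04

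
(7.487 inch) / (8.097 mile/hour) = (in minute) 0.0008756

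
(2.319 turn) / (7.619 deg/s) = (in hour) 0.03044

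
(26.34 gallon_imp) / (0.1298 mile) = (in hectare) 5.732e-08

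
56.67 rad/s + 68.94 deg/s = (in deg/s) 3316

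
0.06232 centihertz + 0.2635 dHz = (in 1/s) 0.02697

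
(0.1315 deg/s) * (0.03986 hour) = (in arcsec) 6.793e+04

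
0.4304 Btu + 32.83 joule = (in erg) 4.869e+09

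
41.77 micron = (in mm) 0.04177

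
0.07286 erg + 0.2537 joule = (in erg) 2.537e+06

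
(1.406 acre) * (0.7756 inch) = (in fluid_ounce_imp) 3.945e+06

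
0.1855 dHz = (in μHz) 1.855e+04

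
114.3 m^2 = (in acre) 0.02824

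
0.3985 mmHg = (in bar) 0.0005313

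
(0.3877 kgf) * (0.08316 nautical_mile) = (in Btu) 0.555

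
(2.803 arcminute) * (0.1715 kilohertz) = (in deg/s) 8.012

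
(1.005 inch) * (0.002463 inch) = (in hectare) 1.597e-10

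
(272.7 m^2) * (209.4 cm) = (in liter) 5.71e+05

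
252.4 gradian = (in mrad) 3965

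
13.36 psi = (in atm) 0.9091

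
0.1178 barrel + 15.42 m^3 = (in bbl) 97.11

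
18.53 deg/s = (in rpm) 3.088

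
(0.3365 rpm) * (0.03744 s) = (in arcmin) 4.535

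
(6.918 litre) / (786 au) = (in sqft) 6.333e-16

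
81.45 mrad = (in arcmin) 280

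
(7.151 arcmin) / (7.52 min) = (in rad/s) 4.61e-06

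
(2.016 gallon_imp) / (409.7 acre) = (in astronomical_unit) 3.695e-20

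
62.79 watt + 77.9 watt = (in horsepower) 0.1887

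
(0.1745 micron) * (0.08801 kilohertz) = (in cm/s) 0.001536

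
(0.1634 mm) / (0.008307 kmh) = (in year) 2.245e-09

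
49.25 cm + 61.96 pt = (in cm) 51.44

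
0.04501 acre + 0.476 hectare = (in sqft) 5.32e+04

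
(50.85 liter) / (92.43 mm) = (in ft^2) 5.922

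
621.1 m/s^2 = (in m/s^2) 621.1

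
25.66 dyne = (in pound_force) 5.769e-05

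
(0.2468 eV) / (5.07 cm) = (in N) 7.799e-19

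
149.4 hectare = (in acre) 369.2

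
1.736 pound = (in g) 787.4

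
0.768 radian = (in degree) 44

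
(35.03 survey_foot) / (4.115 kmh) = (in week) 1.544e-05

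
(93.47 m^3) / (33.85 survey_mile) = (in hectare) 1.716e-07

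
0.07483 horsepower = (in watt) 55.8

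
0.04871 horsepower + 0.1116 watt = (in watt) 36.43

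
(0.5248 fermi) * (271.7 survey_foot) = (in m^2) 4.346e-14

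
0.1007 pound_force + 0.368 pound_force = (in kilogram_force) 0.2126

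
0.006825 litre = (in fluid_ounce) 0.2308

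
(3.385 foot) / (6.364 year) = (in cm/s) 5.141e-07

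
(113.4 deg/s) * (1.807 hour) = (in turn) 2049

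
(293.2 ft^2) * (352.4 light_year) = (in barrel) 5.712e+20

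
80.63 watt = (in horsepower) 0.1081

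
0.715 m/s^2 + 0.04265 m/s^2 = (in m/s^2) 0.7576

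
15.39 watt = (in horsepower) 0.02064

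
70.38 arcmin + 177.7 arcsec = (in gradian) 1.358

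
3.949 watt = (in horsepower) 0.005296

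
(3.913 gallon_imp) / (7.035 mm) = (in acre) 0.0006248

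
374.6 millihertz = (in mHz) 374.6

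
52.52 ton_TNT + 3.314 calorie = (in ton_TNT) 52.52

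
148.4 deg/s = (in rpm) 24.73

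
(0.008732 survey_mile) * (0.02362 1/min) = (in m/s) 0.005532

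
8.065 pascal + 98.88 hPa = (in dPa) 9.896e+04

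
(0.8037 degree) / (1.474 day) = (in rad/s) 1.101e-07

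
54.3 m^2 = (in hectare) 0.00543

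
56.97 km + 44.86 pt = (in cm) 5.697e+06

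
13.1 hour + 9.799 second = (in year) 0.001496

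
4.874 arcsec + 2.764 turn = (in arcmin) 5.97e+04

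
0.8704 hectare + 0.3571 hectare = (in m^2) 1.228e+04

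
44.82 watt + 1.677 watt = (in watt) 46.5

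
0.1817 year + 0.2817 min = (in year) 0.1817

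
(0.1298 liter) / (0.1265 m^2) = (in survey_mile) 6.376e-07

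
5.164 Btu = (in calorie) 1302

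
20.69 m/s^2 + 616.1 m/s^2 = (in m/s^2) 636.8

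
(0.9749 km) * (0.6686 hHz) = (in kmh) 2.347e+05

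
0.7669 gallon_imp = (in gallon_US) 0.921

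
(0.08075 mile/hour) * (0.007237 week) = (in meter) 158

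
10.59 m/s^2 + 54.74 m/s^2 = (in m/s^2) 65.33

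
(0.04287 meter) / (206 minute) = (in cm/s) 0.0003468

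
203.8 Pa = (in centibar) 0.2038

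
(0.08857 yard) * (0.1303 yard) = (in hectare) 9.649e-07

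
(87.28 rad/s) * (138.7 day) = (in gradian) 6.659e+10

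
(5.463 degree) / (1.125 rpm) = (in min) 0.01349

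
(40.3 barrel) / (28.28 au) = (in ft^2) 1.63e-11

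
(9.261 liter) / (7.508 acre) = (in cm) 3.048e-05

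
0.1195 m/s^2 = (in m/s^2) 0.1195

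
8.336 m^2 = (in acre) 0.00206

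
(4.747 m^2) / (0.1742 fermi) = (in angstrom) 2.725e+26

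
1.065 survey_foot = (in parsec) 1.052e-17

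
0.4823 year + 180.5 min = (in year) 0.4826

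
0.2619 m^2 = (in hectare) 2.619e-05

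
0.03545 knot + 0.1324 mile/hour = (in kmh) 0.2787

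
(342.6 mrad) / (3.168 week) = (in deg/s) 1.025e-05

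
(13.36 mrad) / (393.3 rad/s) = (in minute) 5.661e-07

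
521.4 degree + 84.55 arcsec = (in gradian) 579.4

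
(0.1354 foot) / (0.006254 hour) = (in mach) 5.383e-06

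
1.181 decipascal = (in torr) 0.0008858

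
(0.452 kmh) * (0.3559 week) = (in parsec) 8.758e-13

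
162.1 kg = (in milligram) 1.621e+08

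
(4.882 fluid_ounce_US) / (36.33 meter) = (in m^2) 3.974e-06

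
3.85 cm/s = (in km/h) 0.1386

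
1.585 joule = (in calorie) 0.3788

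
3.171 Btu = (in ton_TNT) 7.996e-07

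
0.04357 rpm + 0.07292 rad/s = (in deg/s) 4.439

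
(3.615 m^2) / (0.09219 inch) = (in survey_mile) 0.9593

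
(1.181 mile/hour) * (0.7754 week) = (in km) 247.6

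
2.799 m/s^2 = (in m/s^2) 2.799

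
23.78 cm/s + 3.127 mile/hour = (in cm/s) 163.6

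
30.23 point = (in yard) 0.01166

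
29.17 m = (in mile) 0.01813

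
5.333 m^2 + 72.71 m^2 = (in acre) 0.01928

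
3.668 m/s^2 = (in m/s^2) 3.668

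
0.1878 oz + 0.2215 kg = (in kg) 0.2268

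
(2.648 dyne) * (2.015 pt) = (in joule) 1.882e-08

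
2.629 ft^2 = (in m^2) 0.2442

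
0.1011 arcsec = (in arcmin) 0.001685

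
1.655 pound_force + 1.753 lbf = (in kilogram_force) 1.546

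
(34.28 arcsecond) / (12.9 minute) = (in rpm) 2.05e-06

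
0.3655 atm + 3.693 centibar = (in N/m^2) 4.073e+04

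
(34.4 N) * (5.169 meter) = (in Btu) 0.1685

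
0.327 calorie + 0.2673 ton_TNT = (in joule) 1.118e+09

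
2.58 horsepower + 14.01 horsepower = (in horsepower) 16.59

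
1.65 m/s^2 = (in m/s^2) 1.65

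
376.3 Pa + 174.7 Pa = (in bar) 0.00551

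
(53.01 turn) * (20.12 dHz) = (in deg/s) 3.84e+04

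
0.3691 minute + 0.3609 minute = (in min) 0.73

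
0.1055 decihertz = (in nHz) 1.055e+07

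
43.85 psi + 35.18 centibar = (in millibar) 3375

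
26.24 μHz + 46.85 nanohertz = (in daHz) 2.629e-06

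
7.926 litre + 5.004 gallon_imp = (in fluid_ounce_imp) 1080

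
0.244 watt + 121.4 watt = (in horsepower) 0.1631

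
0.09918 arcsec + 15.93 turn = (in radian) 100.1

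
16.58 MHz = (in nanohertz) 1.658e+16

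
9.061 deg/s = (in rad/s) 0.1581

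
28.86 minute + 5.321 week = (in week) 5.324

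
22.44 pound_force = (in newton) 99.82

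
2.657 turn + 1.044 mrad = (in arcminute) 5.739e+04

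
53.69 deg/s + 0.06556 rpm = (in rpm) 9.014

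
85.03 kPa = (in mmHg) 637.8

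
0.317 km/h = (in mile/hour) 0.197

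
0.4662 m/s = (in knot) 0.9062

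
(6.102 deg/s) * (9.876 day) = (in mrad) 9.087e+07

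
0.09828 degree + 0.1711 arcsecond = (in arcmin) 5.9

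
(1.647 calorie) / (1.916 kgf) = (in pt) 1040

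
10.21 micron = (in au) 6.825e-17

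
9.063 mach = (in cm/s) 3.086e+05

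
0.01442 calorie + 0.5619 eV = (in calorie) 0.01442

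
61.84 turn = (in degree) 2.226e+04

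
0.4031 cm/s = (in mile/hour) 0.009017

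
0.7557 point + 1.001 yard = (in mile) 0.0005689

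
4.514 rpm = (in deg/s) 27.08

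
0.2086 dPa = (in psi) 3.025e-06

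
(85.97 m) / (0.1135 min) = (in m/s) 12.62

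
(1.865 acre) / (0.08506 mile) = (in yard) 60.3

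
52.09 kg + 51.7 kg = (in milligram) 1.038e+08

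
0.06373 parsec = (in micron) 1.967e+21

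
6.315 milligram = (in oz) 0.0002228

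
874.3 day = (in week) 124.9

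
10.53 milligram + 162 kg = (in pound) 357.1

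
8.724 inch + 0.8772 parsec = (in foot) 8.88e+16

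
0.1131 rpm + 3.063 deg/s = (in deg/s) 3.742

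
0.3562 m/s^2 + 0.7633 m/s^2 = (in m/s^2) 1.119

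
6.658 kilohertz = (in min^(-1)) 3.995e+05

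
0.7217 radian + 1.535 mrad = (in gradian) 46.04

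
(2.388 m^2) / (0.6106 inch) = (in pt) 4.365e+05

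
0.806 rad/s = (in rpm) 7.697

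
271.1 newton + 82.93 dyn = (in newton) 271.1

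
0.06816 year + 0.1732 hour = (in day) 24.89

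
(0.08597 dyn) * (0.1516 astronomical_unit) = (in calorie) 4660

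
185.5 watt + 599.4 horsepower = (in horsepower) 599.6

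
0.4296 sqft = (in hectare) 3.991e-06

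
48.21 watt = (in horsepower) 0.06465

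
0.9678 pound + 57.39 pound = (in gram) 2.647e+04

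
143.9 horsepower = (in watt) 1.073e+05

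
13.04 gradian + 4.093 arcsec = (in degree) 11.74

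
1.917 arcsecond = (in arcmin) 0.03195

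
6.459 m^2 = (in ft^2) 69.52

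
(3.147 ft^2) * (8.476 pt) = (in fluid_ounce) 29.56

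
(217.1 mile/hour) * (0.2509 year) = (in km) 7.679e+05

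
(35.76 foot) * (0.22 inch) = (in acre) 1.505e-05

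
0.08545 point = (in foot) 9.89e-05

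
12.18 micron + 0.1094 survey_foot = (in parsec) 1.081e-18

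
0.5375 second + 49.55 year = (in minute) 2.604e+07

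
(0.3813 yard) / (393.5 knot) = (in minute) 2.871e-05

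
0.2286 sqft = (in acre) 5.248e-06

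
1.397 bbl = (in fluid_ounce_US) 7510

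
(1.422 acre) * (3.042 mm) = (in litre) 1.751e+04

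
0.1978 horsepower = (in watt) 147.5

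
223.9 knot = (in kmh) 414.7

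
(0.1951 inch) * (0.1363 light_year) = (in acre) 1.579e+09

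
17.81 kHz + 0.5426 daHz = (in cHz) 1.782e+06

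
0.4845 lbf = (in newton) 2.155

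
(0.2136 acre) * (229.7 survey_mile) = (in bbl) 2.01e+09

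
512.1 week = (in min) 5.162e+06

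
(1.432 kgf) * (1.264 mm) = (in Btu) 1.682e-05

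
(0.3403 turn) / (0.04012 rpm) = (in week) 0.0008415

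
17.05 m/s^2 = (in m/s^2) 17.05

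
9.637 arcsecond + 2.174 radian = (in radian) 2.174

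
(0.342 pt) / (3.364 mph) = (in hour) 2.229e-08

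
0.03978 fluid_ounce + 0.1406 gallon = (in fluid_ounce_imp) 18.77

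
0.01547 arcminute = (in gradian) 0.0002865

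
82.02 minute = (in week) 0.008137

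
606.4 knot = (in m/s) 312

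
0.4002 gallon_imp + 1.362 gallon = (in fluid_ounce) 235.9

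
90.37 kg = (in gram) 9.037e+04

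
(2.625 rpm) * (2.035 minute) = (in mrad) 3.356e+04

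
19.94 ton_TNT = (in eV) 5.207e+29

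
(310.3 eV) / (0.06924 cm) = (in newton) 7.18e-14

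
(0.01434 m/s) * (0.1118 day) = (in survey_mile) 0.08607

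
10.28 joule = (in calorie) 2.457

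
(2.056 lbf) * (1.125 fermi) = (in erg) 1.029e-07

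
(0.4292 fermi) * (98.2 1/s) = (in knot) 8.193e-14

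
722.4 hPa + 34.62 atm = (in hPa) 3.58e+04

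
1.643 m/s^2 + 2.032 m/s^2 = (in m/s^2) 3.675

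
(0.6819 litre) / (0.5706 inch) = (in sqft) 0.5064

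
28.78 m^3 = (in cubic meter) 28.78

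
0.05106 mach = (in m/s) 17.39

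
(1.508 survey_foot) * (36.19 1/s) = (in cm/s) 1663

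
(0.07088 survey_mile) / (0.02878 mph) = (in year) 0.0002811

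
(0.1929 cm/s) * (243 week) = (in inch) 1.116e+07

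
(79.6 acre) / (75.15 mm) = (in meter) 4.286e+06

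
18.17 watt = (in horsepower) 0.02437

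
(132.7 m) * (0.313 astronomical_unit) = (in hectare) 6.214e+08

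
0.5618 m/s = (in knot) 1.092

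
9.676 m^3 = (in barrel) 60.86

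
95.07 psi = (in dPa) 6.555e+06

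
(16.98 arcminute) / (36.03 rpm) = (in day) 1.515e-08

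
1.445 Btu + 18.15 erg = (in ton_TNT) 3.644e-07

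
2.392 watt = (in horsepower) 0.003208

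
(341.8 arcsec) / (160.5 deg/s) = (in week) 9.781e-10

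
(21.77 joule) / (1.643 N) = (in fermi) 1.325e+16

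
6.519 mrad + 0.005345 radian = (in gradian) 0.7553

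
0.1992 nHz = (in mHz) 1.992e-07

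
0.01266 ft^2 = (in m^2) 0.001176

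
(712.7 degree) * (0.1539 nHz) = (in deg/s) 1.097e-07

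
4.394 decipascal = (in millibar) 0.004394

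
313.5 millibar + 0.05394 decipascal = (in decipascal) 3.135e+05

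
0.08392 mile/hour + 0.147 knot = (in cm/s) 11.31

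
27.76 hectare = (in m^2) 2.776e+05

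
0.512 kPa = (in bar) 0.00512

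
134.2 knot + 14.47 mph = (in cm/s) 7551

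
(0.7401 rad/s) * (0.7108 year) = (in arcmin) 5.703e+10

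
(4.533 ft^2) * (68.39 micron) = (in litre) 0.0288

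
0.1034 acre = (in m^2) 418.4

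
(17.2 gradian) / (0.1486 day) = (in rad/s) 2.104e-05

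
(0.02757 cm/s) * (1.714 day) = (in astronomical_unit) 2.729e-10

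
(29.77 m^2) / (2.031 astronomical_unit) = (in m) 9.798e-11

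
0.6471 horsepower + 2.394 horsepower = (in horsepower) 3.041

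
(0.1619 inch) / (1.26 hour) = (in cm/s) 9.066e-05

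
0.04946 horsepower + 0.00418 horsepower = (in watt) 40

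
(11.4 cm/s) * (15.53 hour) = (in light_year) 6.737e-13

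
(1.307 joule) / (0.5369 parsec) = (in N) 7.889e-17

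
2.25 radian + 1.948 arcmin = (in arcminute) 7737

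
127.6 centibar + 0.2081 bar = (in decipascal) 1.484e+06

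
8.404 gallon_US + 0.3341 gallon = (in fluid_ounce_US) 1118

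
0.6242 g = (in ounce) 0.02202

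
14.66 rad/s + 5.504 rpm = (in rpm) 145.5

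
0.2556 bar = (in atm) 0.2523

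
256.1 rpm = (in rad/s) 26.82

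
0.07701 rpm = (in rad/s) 0.008064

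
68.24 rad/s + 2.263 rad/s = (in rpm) 673.3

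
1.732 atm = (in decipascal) 1.755e+06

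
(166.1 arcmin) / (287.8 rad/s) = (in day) 1.943e-09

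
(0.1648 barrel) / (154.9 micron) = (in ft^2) 1821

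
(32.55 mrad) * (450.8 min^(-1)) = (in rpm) 2.335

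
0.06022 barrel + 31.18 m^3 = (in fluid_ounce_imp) 1.098e+06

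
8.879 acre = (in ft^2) 3.868e+05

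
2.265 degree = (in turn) 0.006292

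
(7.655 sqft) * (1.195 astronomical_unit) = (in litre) 1.271e+14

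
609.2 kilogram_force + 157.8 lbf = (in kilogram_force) 680.8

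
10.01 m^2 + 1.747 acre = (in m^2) 7080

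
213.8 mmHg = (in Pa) 2.85e+04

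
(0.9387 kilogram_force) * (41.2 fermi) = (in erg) 3.793e-06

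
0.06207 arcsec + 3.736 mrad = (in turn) 0.0005947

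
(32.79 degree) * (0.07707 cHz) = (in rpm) 0.004212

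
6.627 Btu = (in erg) 6.992e+10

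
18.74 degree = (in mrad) 327.1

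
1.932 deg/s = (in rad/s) 0.03372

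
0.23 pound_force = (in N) 1.023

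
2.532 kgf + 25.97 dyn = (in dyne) 2.483e+06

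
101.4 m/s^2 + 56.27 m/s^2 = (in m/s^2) 157.7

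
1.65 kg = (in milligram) 1.65e+06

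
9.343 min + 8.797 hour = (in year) 0.001022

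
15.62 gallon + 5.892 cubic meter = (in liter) 5951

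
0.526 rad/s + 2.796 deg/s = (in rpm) 5.489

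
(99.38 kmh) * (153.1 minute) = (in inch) 9.984e+06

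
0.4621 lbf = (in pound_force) 0.4621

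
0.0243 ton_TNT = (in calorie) 2.43e+07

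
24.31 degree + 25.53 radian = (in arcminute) 8.922e+04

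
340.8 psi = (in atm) 23.19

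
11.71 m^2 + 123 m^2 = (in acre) 0.03329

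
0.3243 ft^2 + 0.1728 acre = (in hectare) 0.06993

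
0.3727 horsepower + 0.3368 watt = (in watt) 278.3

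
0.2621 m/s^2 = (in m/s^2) 0.2621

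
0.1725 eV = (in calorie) 6.606e-21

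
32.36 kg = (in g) 3.236e+04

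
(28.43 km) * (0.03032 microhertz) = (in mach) 2.532e-06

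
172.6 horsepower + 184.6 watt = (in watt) 1.289e+05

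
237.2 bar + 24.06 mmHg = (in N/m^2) 2.372e+07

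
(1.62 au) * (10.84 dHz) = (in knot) 5.107e+11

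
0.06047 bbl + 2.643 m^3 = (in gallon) 700.7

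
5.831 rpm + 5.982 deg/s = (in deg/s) 40.97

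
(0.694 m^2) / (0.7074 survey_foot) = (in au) 2.152e-11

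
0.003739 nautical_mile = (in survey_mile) 0.004303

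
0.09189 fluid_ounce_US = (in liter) 0.002718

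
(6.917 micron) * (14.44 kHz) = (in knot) 0.1942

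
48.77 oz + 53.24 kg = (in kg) 54.62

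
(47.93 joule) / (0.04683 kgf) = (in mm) 1.044e+05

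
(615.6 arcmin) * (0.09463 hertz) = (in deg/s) 0.9709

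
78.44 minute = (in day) 0.05447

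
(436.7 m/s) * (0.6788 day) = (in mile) 1.591e+04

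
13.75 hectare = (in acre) 33.98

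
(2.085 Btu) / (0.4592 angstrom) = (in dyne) 4.79e+18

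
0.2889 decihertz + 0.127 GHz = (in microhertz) 1.27e+14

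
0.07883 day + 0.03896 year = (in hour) 343.2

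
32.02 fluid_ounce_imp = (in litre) 0.9098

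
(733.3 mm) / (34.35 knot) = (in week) 6.861e-08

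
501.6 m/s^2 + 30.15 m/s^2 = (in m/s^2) 531.8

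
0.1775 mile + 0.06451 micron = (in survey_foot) 937.2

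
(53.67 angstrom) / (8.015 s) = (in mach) 1.967e-12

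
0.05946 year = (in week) 3.1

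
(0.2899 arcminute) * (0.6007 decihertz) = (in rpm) 4.837e-05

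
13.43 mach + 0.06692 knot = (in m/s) 4573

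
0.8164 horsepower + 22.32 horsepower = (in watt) 1.725e+04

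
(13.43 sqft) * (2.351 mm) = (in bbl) 0.01845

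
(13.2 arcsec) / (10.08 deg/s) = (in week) 6.014e-10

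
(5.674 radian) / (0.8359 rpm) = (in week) 0.0001072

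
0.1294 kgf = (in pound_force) 0.2853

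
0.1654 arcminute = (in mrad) 0.04811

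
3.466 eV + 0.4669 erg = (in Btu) 4.425e-11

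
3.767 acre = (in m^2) 1.524e+04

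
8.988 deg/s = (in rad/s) 0.1569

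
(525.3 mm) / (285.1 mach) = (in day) 6.263e-11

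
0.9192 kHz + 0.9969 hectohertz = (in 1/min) 6.113e+04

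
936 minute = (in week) 0.09286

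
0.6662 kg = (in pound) 1.469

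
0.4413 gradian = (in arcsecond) 1430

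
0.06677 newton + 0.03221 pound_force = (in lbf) 0.04722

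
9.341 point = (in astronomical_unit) 2.203e-14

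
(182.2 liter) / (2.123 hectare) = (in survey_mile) 5.333e-09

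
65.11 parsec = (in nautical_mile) 1.085e+15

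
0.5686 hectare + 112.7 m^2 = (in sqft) 6.242e+04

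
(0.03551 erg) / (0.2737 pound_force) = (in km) 2.917e-12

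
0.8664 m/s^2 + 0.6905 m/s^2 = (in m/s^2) 1.557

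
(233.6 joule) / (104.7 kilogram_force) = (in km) 0.0002275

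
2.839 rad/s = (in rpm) 27.11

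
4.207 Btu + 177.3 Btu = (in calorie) 4.577e+04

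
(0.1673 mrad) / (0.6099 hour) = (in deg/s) 4.366e-06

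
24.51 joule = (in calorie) 5.858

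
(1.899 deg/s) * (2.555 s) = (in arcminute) 291.1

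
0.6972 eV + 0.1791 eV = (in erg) 1.404e-12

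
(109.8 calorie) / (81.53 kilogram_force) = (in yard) 0.6284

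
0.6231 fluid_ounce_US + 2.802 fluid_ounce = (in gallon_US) 0.02676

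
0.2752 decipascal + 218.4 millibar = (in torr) 163.8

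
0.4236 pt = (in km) 1.494e-07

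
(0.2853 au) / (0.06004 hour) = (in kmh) 7.109e+08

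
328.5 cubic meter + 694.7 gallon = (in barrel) 2083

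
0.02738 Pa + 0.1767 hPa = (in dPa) 177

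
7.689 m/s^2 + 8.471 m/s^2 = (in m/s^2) 16.16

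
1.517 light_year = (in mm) 1.435e+19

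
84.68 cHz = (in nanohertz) 8.468e+08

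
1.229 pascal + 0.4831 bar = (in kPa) 48.31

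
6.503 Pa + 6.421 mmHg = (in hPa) 8.626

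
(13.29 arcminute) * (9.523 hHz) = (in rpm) 35.16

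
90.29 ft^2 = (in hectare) 0.0008388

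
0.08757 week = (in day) 0.613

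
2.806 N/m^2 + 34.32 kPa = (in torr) 257.4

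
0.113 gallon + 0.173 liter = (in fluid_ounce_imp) 21.14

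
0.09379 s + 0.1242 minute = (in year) 2.393e-07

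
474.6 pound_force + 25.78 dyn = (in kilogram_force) 215.3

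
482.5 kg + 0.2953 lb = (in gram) 4.826e+05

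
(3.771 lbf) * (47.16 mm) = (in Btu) 0.0007498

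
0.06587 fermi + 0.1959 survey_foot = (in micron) 5.971e+04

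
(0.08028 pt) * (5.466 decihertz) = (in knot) 3.009e-05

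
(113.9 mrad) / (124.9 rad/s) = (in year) 2.892e-11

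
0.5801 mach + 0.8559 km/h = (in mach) 0.5808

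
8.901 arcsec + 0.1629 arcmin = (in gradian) 0.005764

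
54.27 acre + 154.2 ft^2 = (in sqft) 2.364e+06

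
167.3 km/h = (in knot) 90.33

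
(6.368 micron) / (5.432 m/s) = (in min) 1.954e-08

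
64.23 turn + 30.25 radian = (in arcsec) 8.948e+07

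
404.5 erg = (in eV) 2.525e+14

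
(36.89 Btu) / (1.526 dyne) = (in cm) 2.551e+11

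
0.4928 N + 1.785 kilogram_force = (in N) 18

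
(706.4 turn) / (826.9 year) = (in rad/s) 1.702e-07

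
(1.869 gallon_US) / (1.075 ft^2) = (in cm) 7.084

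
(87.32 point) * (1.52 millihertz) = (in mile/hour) 0.0001047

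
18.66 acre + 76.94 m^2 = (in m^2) 7.559e+04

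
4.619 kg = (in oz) 162.9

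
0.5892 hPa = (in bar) 0.0005892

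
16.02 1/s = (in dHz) 160.2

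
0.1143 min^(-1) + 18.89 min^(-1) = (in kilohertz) 0.0003167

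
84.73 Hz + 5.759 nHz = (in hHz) 0.8473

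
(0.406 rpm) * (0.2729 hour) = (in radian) 41.77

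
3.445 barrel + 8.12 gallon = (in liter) 578.4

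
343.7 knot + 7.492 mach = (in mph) 6102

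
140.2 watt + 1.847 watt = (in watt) 142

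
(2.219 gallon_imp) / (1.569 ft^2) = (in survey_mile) 4.3e-05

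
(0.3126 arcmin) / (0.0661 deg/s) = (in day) 9.123e-07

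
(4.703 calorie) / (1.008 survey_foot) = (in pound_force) 14.4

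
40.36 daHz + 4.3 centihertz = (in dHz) 4036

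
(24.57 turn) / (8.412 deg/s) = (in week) 0.001739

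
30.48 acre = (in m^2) 1.233e+05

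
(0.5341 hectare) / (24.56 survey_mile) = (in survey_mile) 8.396e-05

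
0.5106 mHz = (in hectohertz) 5.106e-06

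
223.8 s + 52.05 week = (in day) 364.4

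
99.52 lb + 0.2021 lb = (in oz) 1596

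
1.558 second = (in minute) 0.02597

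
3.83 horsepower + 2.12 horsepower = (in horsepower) 5.95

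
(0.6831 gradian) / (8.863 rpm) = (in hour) 3.211e-06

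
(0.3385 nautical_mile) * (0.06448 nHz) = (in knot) 7.858e-08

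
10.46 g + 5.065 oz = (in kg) 0.1541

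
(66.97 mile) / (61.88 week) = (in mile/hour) 0.006442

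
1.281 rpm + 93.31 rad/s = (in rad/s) 93.44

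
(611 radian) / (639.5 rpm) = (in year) 2.893e-07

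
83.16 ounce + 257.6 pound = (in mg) 1.192e+08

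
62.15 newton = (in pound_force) 13.97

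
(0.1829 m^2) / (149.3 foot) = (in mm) 4.019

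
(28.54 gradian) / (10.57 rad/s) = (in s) 0.04241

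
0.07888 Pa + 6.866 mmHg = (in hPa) 9.155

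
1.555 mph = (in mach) 0.002042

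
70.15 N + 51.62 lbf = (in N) 299.8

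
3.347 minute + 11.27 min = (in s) 877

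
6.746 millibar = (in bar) 0.006746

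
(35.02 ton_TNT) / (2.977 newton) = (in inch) 1.938e+12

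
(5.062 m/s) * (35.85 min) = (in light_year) 1.151e-12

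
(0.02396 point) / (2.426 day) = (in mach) 1.184e-13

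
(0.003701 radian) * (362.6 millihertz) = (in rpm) 0.01281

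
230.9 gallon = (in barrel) 5.498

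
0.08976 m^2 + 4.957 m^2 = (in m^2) 5.047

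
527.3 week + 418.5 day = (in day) 4110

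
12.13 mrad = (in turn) 0.001931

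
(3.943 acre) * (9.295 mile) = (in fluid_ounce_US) 8.071e+12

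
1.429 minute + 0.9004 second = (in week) 0.0001433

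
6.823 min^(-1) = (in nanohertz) 1.137e+08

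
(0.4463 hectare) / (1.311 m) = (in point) 9.65e+06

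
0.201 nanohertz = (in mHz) 2.01e-07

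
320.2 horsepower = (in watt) 2.388e+05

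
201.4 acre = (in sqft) 8.773e+06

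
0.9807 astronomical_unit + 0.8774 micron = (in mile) 9.116e+07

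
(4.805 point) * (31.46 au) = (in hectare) 7.978e+05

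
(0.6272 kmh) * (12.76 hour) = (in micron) 8.003e+09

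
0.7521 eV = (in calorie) 2.88e-20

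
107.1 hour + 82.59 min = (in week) 0.6457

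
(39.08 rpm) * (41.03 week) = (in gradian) 6.465e+09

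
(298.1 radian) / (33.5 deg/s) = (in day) 0.005901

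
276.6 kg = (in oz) 9757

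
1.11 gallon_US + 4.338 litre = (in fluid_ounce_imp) 300.6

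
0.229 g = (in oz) 0.008078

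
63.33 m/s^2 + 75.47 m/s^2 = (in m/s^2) 138.8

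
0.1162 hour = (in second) 418.3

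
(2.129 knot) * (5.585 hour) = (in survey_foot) 7.225e+04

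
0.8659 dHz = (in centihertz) 8.659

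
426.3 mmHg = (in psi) 8.243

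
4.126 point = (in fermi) 1.456e+12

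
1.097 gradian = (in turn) 0.002742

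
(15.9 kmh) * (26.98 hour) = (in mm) 4.29e+08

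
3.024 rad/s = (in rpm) 28.88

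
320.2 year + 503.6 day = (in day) 1.174e+05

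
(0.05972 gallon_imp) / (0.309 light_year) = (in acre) 2.295e-23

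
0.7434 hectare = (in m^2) 7434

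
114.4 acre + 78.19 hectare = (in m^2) 1.245e+06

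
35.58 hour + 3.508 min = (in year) 0.004068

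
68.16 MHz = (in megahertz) 68.16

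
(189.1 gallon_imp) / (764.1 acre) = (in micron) 0.278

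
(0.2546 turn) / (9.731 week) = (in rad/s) 2.718e-07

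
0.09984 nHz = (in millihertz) 9.984e-08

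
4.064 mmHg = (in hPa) 5.418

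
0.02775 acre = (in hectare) 0.01123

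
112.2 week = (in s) 6.786e+07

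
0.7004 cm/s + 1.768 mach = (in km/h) 2167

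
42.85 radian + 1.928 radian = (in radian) 44.78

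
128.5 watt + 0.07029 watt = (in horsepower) 0.1724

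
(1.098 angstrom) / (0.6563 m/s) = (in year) 5.305e-18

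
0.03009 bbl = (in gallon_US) 1.264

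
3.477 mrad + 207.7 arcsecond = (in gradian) 0.2855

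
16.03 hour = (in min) 961.8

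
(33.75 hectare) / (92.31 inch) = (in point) 4.08e+08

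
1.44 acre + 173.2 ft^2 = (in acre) 1.444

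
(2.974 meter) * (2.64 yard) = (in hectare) 0.0007179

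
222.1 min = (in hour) 3.702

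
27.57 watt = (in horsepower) 0.03697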